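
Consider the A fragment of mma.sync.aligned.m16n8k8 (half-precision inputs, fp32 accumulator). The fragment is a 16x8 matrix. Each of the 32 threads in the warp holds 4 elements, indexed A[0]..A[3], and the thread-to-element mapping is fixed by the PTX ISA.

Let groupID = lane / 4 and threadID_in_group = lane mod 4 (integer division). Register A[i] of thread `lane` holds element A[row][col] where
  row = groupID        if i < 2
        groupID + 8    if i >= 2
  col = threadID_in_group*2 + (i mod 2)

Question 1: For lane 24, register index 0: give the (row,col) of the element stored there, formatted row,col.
24: G=6,T=0
[0] (6+0,0*2+0) = (6,0)

6,0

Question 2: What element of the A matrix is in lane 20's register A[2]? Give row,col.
lane 20->20/4=5, 20 mod 4=0
i=2  r:5+8->13  c:2·0+0->0

13,0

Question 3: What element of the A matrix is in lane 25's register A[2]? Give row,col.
14,2

lane 25->25/4=6, 25 mod 4=1
i=2  r:6+8->14  c:2·1+0->2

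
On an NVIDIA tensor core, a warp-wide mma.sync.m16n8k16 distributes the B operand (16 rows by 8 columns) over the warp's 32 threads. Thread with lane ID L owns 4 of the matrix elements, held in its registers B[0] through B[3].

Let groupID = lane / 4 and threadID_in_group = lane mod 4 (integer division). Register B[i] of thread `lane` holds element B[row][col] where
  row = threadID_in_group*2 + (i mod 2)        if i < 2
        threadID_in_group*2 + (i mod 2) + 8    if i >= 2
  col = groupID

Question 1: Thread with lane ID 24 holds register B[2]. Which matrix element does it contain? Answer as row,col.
8,6

lane 24: grp=6 (24/4), tig=0 (24%4)
i=2: r=0*2+0+8=8, c=grp=6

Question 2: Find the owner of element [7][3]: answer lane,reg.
15,1

c=3->g=3  r=7->rb=0,t=3,b0=1
L=3*4+3=15  i=0*2+1=1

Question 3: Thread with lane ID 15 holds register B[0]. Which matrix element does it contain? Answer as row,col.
15: gr=3,th=3
[0] (3*2+0+0,3) = (6,3)

6,3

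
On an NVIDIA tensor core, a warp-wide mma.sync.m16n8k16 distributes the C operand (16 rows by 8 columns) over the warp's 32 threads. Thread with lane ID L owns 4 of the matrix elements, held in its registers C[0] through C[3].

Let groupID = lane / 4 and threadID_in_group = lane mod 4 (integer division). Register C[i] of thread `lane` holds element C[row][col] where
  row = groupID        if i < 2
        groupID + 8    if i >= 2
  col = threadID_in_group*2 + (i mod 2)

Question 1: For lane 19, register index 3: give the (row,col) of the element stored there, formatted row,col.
lane 19→19/4=4, 19 mod 4=3
i=3  r:4+8→12  c:2·3+1→7

12,7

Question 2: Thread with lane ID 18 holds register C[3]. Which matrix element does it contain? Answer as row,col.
lane 18: gr=4 (18/4), th=2 (18%4)
i=3: r=4+8=12, c=2*2+1=5

12,5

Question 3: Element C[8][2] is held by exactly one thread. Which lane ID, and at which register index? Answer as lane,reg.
1,2

r:8=>grp=0,rB=1  c:2=>tig=1,lo=0
L=0*4+1=1  i=1*2+0=2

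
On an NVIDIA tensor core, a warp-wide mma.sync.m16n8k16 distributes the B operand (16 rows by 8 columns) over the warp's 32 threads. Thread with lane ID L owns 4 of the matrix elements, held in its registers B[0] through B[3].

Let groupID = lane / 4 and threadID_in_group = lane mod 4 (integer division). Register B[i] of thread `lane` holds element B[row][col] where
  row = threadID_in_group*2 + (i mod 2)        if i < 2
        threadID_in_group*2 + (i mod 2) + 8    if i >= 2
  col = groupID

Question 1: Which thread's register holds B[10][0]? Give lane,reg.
c=0->g=0  r=10->rb=1,t=1,b0=0
L=0*4+1=1  i=1*2+0=2

1,2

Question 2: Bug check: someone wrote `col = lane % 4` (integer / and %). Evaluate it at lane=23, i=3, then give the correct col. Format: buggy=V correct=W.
`lane % 4`[23,3]->3
L=23->g=23>>2=5, t=23&3=3
[3]->row 3·2+1+8=15  col g=5
col: 3 vs 5

buggy=3 correct=5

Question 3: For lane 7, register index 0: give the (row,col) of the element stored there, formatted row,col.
L=7→G=7>>2=1, T=7&3=3
[0]→row 3·2+0+0=6  col G=1

6,1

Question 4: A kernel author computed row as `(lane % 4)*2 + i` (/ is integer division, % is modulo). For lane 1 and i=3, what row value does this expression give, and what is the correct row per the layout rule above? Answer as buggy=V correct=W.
`(lane % 4)*2 + i`[1,3]->5
lane 1: g=0 (1/4), t=1 (1%4)
i=3: r=1*2+1+8=11, c=g=0
row: 5 vs 11

buggy=5 correct=11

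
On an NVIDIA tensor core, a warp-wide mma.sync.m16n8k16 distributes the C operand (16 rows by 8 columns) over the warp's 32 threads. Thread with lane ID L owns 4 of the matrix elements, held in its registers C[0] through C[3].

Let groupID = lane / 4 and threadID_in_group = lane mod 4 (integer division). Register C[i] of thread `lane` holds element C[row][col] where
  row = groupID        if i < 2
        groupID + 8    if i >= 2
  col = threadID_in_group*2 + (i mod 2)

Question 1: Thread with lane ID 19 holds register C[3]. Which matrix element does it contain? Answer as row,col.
12,7

L=19⇒gr=19>>2=4, th=19&3=3
[3]⇒row 4+8=12  col 3·2+1=7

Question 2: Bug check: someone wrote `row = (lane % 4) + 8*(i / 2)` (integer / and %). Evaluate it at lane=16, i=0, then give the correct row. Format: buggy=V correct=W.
buggy=0 correct=4

`(lane % 4) + 8*(i / 2)`[16,0]->0
lane 16: g=4 (16/4), t=0 (16%4)
i=0: r=4+0=4, c=0*2+0=0
row: 0 vs 4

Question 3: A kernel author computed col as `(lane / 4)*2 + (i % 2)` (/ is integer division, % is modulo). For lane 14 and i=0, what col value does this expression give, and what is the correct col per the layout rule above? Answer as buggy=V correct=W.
`(lane / 4)*2 + (i % 2)`[14,0]=>6
L=14=>grp=14>>2=3, tig=14&3=2
[0]=>row 3+0=3  col 2·2+0=4
col: 6 vs 4

buggy=6 correct=4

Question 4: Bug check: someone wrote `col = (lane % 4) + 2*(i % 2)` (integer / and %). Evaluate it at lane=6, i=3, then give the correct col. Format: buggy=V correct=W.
buggy=4 correct=5

`(lane % 4) + 2*(i % 2)`[6,3]->4
L=6->g=6>>2=1, t=6&3=2
[3]->row 1+8=9  col 2·2+1=5
col: 4 vs 5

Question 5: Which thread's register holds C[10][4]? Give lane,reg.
10,2

r:10=>grp=2,rB=1  c:4=>tig=2,lo=0
L=2*4+2=10  i=1*2+0=2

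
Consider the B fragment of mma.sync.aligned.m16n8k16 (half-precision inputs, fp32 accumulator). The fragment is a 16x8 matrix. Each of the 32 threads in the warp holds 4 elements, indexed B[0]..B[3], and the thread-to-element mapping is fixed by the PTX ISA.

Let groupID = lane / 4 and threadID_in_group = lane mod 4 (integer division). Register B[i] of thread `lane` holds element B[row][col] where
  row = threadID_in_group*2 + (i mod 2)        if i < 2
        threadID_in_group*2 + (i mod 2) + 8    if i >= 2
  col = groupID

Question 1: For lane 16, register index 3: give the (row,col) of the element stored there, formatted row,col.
9,4

16: G=4,T=0
[3] (0*2+1+8,4) = (9,4)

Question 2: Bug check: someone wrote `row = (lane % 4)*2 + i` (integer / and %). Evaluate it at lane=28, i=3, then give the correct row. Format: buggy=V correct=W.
`(lane % 4)*2 + i`[28,3]->3
L=28->g=28>>2=7, t=28&3=0
[3]->row 0·2+1+8=9  col g=7
row: 3 vs 9

buggy=3 correct=9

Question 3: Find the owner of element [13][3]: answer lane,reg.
c=3->g=3  r=13->rb=1,t=2,b0=1
L=3*4+2=14  i=1*2+1=3

14,3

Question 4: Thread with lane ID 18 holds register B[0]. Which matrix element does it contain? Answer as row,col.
lane 18: g=4 (18/4), t=2 (18%4)
i=0: r=2*2+0+0=4, c=g=4

4,4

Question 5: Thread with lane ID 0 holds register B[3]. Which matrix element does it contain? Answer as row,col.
L=0=>grp=0>>2=0, tig=0&3=0
[3]=>row 0·2+1+8=9  col grp=0

9,0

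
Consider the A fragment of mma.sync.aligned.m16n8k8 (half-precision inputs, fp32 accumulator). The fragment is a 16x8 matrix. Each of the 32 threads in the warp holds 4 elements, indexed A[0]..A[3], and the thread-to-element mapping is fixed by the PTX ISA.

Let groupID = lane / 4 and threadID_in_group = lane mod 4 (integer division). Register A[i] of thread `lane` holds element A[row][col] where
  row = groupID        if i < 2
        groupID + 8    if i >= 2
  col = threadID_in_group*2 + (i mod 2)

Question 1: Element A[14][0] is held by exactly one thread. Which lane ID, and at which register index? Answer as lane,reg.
24,2

r:14=>grp=6,rB=1  c:0=>tig=0,lo=0
L=6*4+0=24  i=1*2+0=2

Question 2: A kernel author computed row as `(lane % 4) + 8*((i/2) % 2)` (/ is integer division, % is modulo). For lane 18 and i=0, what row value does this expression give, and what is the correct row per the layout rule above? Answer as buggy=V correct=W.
`(lane % 4) + 8*((i/2) % 2)`[18,0]->2
18: g=4,t=2
[0] (4+0,2*2+0) = (4,4)
row: 2 vs 4

buggy=2 correct=4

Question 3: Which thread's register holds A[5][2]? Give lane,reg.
r=5⇒gr=5,Rb=0  c=2⇒th=1,odd=0
L=5*4+1=21  i=0*2+0=0

21,0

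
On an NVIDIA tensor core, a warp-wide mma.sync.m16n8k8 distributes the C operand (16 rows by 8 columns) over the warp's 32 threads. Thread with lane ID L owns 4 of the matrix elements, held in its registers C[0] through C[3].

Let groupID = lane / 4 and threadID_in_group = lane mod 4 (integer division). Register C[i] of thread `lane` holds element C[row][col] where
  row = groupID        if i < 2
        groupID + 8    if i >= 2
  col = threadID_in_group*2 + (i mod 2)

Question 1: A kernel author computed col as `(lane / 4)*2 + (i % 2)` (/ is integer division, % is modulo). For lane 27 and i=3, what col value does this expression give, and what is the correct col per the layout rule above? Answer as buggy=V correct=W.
buggy=13 correct=7

`(lane / 4)*2 + (i % 2)`[27,3]->13
L=27->gid=27>>2=6, tid=27&3=3
[3]->row 6+8=14  col 3·2+1=7
col: 13 vs 7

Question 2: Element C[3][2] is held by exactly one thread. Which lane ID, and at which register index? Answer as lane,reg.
13,0

r=3->g=3,rb=0  c=2->t=1,b0=0
L=3*4+1=13  i=0*2+0=0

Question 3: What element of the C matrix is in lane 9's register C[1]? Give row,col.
L=9→G=9>>2=2, T=9&3=1
[1]→row 2+0=2  col 1·2+1=3

2,3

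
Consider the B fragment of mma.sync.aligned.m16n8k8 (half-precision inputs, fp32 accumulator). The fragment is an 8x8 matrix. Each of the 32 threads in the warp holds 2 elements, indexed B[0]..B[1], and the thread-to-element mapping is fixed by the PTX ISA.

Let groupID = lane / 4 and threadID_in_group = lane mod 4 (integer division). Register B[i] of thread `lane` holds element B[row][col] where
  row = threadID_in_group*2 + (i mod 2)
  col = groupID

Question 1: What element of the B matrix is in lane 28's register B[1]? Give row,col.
lane 28=>28/4=7, 28 mod 4=0
i=1  r:2·0+1=>1  c:7

1,7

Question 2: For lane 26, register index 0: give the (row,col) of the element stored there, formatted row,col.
L=26→G=26>>2=6, T=26&3=2
[0]→row 2·2+0=4  col G=6

4,6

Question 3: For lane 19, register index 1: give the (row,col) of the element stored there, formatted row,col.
lane 19⇒19/4=4, 19 mod 4=3
i=1  r:2·3+1⇒7  c:4

7,4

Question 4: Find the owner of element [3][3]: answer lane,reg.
c=3→G=3  r=3→T=1,p=1
L=3*4+1=13  i=1=1

13,1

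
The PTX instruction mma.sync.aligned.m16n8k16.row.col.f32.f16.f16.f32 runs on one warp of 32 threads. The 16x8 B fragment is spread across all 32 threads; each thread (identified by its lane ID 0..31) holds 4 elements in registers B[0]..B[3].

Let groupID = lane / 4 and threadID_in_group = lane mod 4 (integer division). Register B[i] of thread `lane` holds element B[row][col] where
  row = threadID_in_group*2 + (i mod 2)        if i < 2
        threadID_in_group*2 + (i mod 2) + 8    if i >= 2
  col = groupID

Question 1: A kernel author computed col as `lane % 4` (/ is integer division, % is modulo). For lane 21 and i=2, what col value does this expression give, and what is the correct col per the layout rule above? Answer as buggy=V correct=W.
`lane % 4`[21,2]->1
L=21->g=21>>2=5, t=21&3=1
[2]->row 1·2+0+8=10  col g=5
col: 1 vs 5

buggy=1 correct=5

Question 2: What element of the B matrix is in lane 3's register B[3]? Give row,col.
15,0

3: gr=0,th=3
[3] (3*2+1+8,0) = (15,0)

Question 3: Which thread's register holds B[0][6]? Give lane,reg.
24,0

c=6->g=6  r=0->rb=0,t=0,b0=0
L=6*4+0=24  i=0*2+0=0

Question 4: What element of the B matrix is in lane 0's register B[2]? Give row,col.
8,0

0: g=0,t=0
[2] (0*2+0+8,0) = (8,0)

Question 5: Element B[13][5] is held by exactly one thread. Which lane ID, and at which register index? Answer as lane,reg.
22,3

c=5→G=5  r=13→rhi=1,T=2,p=1
L=5*4+2=22  i=1*2+1=3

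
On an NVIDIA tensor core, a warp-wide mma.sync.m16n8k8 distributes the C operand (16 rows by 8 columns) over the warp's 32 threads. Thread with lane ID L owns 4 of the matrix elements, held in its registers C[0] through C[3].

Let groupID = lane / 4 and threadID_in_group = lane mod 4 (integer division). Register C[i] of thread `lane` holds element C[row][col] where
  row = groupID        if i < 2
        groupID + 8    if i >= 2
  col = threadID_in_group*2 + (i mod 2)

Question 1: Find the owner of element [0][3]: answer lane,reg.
r=0→G=0,rhi=0  c=3→T=1,p=1
L=0*4+1=1  i=0*2+1=1

1,1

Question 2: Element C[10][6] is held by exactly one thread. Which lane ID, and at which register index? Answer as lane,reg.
11,2

r: 10->gid=2,r8=1  c: 6->tid=3,i&1=0
L=2*4+3=11  i=1*2+0=2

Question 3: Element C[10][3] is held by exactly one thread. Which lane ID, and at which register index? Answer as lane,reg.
r=10→G=2,rhi=1  c=3→T=1,p=1
L=2*4+1=9  i=1*2+1=3

9,3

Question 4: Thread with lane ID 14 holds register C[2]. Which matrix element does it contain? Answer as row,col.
11,4

L=14⇒gr=14>>2=3, th=14&3=2
[2]⇒row 3+8=11  col 2·2+0=4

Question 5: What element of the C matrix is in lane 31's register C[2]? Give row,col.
lane 31⇒31/4=7, 31 mod 4=3
i=2  r:7+8⇒15  c:2·3+0⇒6

15,6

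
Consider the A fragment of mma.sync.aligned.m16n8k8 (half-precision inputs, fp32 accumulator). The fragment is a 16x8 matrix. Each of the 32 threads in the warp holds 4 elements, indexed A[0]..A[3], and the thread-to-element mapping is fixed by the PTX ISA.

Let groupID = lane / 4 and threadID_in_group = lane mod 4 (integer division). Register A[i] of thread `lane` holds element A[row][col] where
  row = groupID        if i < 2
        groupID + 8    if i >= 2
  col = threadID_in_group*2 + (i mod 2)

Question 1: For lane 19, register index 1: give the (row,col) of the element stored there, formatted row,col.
4,7

L=19=>grp=19>>2=4, tig=19&3=3
[1]=>row 4+0=4  col 3·2+1=7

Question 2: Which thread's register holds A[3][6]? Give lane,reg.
r=3→G=3,rhi=0  c=6→T=3,p=0
L=3*4+3=15  i=0*2+0=0

15,0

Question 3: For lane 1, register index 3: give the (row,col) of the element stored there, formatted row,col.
L=1->g=1>>2=0, t=1&3=1
[3]->row 0+8=8  col 1·2+1=3

8,3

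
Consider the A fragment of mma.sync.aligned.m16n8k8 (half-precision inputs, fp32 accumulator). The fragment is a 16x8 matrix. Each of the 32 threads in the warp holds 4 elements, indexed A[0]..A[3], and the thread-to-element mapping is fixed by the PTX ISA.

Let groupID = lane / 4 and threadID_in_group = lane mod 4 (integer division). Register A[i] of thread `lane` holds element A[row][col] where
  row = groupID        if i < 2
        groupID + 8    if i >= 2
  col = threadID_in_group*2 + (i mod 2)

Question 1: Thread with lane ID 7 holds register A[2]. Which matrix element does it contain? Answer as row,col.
lane 7: G=1 (7/4), T=3 (7%4)
i=2: r=1+8=9, c=3*2+0=6

9,6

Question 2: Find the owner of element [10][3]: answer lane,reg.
9,3

r:10=>grp=2,rB=1  c:3=>tig=1,lo=1
L=2*4+1=9  i=1*2+1=3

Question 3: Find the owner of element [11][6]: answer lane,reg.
r=11→G=3,rhi=1  c=6→T=3,p=0
L=3*4+3=15  i=1*2+0=2

15,2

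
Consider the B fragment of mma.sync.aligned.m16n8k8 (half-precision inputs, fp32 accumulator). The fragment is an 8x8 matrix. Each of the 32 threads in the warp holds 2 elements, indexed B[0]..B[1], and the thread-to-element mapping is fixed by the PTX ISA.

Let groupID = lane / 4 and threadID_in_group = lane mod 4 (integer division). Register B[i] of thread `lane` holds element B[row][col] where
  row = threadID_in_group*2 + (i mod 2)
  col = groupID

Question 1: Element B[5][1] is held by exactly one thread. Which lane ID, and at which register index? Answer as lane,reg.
c=1->g=1  r=5->t=2,b0=1
L=1*4+2=6  i=1=1

6,1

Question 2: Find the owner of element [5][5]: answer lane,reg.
22,1

c=5→G=5  r=5→T=2,p=1
L=5*4+2=22  i=1=1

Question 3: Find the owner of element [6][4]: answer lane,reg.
19,0

c=4→G=4  r=6→T=3,p=0
L=4*4+3=19  i=0=0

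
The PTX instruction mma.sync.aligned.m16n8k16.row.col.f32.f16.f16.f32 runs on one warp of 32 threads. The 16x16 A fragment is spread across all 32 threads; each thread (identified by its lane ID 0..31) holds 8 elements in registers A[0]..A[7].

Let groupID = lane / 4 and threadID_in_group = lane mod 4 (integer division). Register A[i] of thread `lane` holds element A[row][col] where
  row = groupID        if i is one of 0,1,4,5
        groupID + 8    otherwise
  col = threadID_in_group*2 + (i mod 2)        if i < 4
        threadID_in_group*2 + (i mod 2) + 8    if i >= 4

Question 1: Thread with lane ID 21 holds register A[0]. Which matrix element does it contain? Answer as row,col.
5,2

lane 21: g=5 (21/4), t=1 (21%4)
i=0: r=5+0=5, c=1*2+0+0=2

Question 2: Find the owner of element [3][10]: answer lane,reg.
13,4

r=3⇒gr=3,Rb=0  c=10⇒Cb=1,th=1,odd=0
L=3*4+1=13  i=1*4+0*2+0=4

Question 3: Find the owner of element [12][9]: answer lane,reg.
16,7

r:12=>grp=4,rB=1  c:9=>cB=1,tig=0,lo=1
L=4*4+0=16  i=1*4+1*2+1=7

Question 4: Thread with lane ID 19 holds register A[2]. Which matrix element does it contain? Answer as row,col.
12,6

L=19→G=19>>2=4, T=19&3=3
[2]→row 4+8=12  col 3·2+0+0=6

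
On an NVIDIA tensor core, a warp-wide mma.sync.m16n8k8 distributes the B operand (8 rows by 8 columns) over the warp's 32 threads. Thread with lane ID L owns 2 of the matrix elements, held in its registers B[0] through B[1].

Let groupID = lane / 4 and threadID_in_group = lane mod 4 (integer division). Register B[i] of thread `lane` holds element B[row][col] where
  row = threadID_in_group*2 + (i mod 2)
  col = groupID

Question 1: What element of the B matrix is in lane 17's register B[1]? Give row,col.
3,4

lane 17->17/4=4, 17 mod 4=1
i=1  r:2·1+1->3  c:4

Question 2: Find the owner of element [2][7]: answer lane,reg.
29,0

c=7->g=7  r=2->t=1,b0=0
L=7*4+1=29  i=0=0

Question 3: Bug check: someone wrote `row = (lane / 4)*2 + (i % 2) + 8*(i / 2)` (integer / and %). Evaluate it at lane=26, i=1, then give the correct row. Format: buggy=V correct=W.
`(lane / 4)*2 + (i % 2) + 8*(i / 2)`[26,1]=>13
26: grp=6,tig=2
[1] (2*2+1,6) = (5,6)
row: 13 vs 5

buggy=13 correct=5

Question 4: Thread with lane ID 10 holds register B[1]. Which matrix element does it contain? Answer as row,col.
L=10⇒gr=10>>2=2, th=10&3=2
[1]⇒row 2·2+1=5  col gr=2

5,2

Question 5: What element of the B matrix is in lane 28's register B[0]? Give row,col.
0,7

lane 28->28/4=7, 28 mod 4=0
i=0  r:2·0+0->0  c:7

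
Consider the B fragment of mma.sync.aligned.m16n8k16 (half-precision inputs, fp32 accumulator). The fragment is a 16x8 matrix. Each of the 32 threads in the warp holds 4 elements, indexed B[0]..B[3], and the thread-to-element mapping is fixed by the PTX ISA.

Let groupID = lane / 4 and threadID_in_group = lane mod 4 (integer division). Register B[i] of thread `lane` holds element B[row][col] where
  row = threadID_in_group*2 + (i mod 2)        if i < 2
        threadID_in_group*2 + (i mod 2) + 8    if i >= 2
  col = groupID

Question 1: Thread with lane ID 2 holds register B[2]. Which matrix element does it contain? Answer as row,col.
12,0

2: gr=0,th=2
[2] (2*2+0+8,0) = (12,0)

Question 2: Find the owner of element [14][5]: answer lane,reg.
23,2

c:5=>grp=5  r:14=>rB=1,tig=3,lo=0
L=5*4+3=23  i=1*2+0=2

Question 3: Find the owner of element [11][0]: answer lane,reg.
c:0=>grp=0  r:11=>rB=1,tig=1,lo=1
L=0*4+1=1  i=1*2+1=3

1,3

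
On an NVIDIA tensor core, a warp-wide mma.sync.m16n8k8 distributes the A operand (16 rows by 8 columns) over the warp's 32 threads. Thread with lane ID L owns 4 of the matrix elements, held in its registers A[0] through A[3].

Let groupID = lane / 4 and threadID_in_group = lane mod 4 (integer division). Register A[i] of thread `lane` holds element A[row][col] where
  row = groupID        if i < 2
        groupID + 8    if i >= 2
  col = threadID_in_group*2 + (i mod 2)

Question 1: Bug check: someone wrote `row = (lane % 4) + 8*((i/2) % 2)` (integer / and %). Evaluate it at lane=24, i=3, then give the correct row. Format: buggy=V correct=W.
buggy=8 correct=14

`(lane % 4) + 8*((i/2) % 2)`[24,3]⇒8
lane 24: gr=6 (24/4), th=0 (24%4)
i=3: r=6+8=14, c=0*2+1=1
row: 8 vs 14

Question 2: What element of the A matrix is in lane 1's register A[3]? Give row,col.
8,3

lane 1: gid=0 (1/4), tid=1 (1%4)
i=3: r=0+8=8, c=1*2+1=3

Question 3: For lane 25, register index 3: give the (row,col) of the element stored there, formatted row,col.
14,3

lane 25⇒25/4=6, 25 mod 4=1
i=3  r:6+8⇒14  c:2·1+1⇒3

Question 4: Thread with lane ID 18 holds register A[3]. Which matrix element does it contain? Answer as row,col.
18: g=4,t=2
[3] (4+8,2*2+1) = (12,5)

12,5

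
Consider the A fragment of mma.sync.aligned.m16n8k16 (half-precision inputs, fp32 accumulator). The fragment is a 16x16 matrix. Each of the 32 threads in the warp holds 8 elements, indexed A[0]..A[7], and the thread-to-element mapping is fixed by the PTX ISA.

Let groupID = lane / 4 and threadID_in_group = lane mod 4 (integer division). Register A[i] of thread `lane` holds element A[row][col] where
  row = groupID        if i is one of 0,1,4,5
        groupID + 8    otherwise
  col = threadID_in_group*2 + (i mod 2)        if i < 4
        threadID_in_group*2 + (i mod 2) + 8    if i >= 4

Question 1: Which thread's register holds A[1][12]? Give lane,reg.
r:1=>grp=1,rB=0  c:12=>cB=1,tig=2,lo=0
L=1*4+2=6  i=1*4+0*2+0=4

6,4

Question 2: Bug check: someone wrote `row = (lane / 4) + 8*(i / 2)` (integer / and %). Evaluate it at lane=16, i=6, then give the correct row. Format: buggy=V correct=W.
buggy=28 correct=12

`(lane / 4) + 8*(i / 2)`[16,6]->28
lane 16: g=4 (16/4), t=0 (16%4)
i=6: r=4+8=12, c=0*2+0+8=8
row: 28 vs 12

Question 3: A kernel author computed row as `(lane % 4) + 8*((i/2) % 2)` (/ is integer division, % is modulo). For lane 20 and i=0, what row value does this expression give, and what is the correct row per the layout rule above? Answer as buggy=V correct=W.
`(lane % 4) + 8*((i/2) % 2)`[20,0]->0
20: g=5,t=0
[0] (5+0,0*2+0+0) = (5,0)
row: 0 vs 5

buggy=0 correct=5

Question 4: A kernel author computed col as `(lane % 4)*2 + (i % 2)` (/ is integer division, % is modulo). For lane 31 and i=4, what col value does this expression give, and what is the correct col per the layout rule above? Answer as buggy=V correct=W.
`(lane % 4)*2 + (i % 2)`[31,4]⇒6
lane 31⇒31/4=7, 31 mod 4=3
i=4  r:7+0⇒7  c:2·3+0+8⇒14
col: 6 vs 14

buggy=6 correct=14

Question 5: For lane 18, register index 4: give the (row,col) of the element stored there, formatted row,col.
4,12

lane 18⇒18/4=4, 18 mod 4=2
i=4  r:4+0⇒4  c:2·2+0+8⇒12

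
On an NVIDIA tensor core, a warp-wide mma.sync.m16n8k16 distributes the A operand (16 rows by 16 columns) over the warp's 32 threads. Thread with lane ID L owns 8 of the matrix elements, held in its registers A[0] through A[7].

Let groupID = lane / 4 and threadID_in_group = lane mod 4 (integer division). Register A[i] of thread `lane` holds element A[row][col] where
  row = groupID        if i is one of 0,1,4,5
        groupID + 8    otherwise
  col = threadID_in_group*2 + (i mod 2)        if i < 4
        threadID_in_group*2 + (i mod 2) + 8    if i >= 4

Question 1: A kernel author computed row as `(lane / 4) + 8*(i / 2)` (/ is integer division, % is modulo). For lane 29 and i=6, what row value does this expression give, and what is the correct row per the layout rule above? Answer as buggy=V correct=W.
buggy=31 correct=15

`(lane / 4) + 8*(i / 2)`[29,6]⇒31
lane 29⇒29/4=7, 29 mod 4=1
i=6  r:7+8⇒15  c:2·1+0+8⇒10
row: 31 vs 15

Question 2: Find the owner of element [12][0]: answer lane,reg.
r: 12->gid=4,r8=1  c: 0->c8=0,tid=0,i&1=0
L=4*4+0=16  i=0*4+1*2+0=2

16,2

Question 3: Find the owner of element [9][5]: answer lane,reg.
r=9⇒gr=1,Rb=1  c=5⇒Cb=0,th=2,odd=1
L=1*4+2=6  i=0*4+1*2+1=3

6,3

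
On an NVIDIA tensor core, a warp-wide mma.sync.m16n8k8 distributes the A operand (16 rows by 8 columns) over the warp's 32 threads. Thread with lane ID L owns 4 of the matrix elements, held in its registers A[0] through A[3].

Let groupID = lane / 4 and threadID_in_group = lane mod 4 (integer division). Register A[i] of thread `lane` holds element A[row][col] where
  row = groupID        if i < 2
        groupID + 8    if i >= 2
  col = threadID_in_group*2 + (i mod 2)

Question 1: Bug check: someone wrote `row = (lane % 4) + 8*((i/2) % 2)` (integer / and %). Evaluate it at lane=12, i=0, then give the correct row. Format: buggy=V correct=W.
buggy=0 correct=3

`(lane % 4) + 8*((i/2) % 2)`[12,0]⇒0
L=12⇒gr=12>>2=3, th=12&3=0
[0]⇒row 3+0=3  col 0·2+0=0
row: 0 vs 3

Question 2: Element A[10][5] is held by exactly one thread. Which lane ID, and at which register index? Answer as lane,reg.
10,3

r=10->g=2,rb=1  c=5->t=2,b0=1
L=2*4+2=10  i=1*2+1=3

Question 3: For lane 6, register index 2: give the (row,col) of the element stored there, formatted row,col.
L=6->gid=6>>2=1, tid=6&3=2
[2]->row 1+8=9  col 2·2+0=4

9,4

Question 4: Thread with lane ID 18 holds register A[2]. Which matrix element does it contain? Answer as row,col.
L=18->g=18>>2=4, t=18&3=2
[2]->row 4+8=12  col 2·2+0=4

12,4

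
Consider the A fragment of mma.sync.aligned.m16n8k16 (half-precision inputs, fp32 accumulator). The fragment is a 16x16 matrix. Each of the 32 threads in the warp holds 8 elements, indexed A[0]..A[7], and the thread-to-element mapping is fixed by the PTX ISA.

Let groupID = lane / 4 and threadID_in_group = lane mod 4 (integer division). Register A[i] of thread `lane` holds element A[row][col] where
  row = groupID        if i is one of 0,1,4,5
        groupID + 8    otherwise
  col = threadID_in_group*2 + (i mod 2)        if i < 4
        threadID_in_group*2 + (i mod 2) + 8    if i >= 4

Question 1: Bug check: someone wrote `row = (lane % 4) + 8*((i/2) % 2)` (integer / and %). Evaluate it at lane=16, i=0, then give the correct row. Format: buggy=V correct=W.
`(lane % 4) + 8*((i/2) % 2)`[16,0]→0
lane 16→16/4=4, 16 mod 4=0
i=0  r:4+0→4  c:2·0+0+0→0
row: 0 vs 4

buggy=0 correct=4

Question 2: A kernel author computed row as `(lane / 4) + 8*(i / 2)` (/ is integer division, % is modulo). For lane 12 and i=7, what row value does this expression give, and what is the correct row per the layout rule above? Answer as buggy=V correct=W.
buggy=27 correct=11

`(lane / 4) + 8*(i / 2)`[12,7]=>27
L=12=>grp=12>>2=3, tig=12&3=0
[7]=>row 3+8=11  col 0·2+1+8=9
row: 27 vs 11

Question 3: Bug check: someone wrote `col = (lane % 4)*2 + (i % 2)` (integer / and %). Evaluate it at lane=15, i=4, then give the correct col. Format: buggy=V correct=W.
buggy=6 correct=14

`(lane % 4)*2 + (i % 2)`[15,4]->6
lane 15->15/4=3, 15 mod 4=3
i=4  r:3+0->3  c:2·3+0+8->14
col: 6 vs 14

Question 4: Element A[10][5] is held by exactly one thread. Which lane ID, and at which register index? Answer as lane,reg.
10,3

r=10→G=2,rhi=1  c=5→chi=0,T=2,p=1
L=2*4+2=10  i=0*4+1*2+1=3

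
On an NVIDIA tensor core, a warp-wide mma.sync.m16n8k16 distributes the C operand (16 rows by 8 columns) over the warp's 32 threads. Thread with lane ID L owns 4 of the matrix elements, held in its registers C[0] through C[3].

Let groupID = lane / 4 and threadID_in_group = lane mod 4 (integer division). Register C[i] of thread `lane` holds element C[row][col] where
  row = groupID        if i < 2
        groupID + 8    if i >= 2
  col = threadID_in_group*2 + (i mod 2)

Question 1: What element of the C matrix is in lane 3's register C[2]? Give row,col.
8,6

lane 3: G=0 (3/4), T=3 (3%4)
i=2: r=0+8=8, c=3*2+0=6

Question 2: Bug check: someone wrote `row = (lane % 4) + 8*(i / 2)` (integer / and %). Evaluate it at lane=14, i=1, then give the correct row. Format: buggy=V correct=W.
buggy=2 correct=3

`(lane % 4) + 8*(i / 2)`[14,1]->2
lane 14: g=3 (14/4), t=2 (14%4)
i=1: r=3+0=3, c=2*2+1=5
row: 2 vs 3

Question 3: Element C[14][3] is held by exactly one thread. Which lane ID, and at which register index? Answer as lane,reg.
25,3

r=14⇒gr=6,Rb=1  c=3⇒th=1,odd=1
L=6*4+1=25  i=1*2+1=3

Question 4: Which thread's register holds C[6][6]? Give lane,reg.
r:6=>grp=6,rB=0  c:6=>tig=3,lo=0
L=6*4+3=27  i=0*2+0=0

27,0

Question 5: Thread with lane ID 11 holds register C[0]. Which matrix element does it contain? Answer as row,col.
2,6

L=11=>grp=11>>2=2, tig=11&3=3
[0]=>row 2+0=2  col 3·2+0=6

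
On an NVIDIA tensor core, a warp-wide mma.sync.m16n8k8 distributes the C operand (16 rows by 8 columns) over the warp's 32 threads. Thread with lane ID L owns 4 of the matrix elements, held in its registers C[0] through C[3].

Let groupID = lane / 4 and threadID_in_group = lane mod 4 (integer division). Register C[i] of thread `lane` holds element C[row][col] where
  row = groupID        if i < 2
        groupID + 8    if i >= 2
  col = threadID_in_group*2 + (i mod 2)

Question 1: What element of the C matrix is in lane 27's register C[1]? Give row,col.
6,7

lane 27->27/4=6, 27 mod 4=3
i=1  r:6+0->6  c:2·3+1->7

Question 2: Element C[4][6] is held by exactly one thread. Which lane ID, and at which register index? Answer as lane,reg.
r=4->g=4,rb=0  c=6->t=3,b0=0
L=4*4+3=19  i=0*2+0=0

19,0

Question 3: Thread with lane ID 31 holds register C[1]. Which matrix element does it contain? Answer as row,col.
lane 31: g=7 (31/4), t=3 (31%4)
i=1: r=7+0=7, c=3*2+1=7

7,7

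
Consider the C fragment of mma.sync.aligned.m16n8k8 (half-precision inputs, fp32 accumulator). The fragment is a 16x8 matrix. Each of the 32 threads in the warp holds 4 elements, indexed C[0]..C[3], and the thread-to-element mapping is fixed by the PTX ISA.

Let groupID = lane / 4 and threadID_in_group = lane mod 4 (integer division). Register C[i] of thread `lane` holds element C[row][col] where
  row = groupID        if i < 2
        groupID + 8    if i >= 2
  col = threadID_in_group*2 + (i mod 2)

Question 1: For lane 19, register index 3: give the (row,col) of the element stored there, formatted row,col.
19: grp=4,tig=3
[3] (4+8,3*2+1) = (12,7)

12,7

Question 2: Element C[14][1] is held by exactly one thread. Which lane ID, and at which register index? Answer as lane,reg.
24,3

r=14->g=6,rb=1  c=1->t=0,b0=1
L=6*4+0=24  i=1*2+1=3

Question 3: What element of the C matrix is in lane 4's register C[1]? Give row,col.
lane 4: G=1 (4/4), T=0 (4%4)
i=1: r=1+0=1, c=0*2+1=1

1,1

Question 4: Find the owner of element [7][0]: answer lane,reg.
r=7→G=7,rhi=0  c=0→T=0,p=0
L=7*4+0=28  i=0*2+0=0

28,0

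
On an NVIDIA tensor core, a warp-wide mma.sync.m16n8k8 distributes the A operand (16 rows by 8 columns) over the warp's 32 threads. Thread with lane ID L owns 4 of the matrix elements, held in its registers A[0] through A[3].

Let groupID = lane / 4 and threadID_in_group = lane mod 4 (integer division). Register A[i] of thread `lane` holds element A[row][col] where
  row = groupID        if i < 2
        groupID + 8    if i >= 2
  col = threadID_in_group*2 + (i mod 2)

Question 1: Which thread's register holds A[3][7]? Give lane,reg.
r:3=>grp=3,rB=0  c:7=>tig=3,lo=1
L=3*4+3=15  i=0*2+1=1

15,1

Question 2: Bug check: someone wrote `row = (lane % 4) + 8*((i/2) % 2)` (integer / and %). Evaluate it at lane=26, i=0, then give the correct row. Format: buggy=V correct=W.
buggy=2 correct=6

`(lane % 4) + 8*((i/2) % 2)`[26,0]=>2
L=26=>grp=26>>2=6, tig=26&3=2
[0]=>row 6+0=6  col 2·2+0=4
row: 2 vs 6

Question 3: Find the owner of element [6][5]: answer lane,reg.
26,1

r: 6->gid=6,r8=0  c: 5->tid=2,i&1=1
L=6*4+2=26  i=0*2+1=1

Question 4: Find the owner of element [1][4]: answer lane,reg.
6,0

r:1=>grp=1,rB=0  c:4=>tig=2,lo=0
L=1*4+2=6  i=0*2+0=0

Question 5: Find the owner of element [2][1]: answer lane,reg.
8,1

r=2→G=2,rhi=0  c=1→T=0,p=1
L=2*4+0=8  i=0*2+1=1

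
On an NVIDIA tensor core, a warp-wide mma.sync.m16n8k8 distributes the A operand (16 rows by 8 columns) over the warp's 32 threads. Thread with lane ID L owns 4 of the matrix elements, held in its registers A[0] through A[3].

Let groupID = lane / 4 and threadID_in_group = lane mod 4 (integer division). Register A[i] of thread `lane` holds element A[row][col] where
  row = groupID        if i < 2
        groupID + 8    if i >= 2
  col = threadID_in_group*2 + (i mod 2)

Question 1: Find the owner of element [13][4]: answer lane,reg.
22,2

r: 13->gid=5,r8=1  c: 4->tid=2,i&1=0
L=5*4+2=22  i=1*2+0=2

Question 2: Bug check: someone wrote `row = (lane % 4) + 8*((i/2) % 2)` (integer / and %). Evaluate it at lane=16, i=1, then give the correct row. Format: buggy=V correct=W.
`(lane % 4) + 8*((i/2) % 2)`[16,1]⇒0
16: gr=4,th=0
[1] (4+0,0*2+1) = (4,1)
row: 0 vs 4

buggy=0 correct=4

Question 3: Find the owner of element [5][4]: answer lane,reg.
22,0

r=5→G=5,rhi=0  c=4→T=2,p=0
L=5*4+2=22  i=0*2+0=0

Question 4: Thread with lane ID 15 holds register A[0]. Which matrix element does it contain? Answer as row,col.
15: gid=3,tid=3
[0] (3+0,3*2+0) = (3,6)

3,6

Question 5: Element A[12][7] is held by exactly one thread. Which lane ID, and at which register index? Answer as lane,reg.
r:12=>grp=4,rB=1  c:7=>tig=3,lo=1
L=4*4+3=19  i=1*2+1=3

19,3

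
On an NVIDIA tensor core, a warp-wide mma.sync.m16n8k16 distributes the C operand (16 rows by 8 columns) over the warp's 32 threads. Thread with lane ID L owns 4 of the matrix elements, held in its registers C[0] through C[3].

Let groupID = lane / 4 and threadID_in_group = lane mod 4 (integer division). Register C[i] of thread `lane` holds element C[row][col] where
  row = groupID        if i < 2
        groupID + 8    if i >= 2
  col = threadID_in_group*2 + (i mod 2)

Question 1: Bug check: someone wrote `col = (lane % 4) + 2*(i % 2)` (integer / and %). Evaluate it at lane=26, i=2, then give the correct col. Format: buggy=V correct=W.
`(lane % 4) + 2*(i % 2)`[26,2]⇒2
lane 26⇒26/4=6, 26 mod 4=2
i=2  r:6+8⇒14  c:2·2+0⇒4
col: 2 vs 4

buggy=2 correct=4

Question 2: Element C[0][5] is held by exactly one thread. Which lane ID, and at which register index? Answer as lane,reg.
2,1

r=0→G=0,rhi=0  c=5→T=2,p=1
L=0*4+2=2  i=0*2+1=1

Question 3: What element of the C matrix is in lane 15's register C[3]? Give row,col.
11,7

lane 15: g=3 (15/4), t=3 (15%4)
i=3: r=3+8=11, c=3*2+1=7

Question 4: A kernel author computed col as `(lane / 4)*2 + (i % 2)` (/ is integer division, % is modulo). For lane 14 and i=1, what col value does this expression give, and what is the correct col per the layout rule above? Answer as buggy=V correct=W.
`(lane / 4)*2 + (i % 2)`[14,1]->7
lane 14: g=3 (14/4), t=2 (14%4)
i=1: r=3+0=3, c=2*2+1=5
col: 7 vs 5

buggy=7 correct=5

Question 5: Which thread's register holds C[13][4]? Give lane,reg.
22,2

r=13⇒gr=5,Rb=1  c=4⇒th=2,odd=0
L=5*4+2=22  i=1*2+0=2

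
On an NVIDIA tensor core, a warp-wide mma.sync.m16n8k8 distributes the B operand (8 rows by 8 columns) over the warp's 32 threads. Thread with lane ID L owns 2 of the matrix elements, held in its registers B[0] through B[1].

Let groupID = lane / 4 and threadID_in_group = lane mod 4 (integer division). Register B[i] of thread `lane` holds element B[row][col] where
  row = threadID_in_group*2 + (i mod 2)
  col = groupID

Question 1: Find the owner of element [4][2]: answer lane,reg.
c: 2->gid=2  r: 4->tid=2,i&1=0
L=2*4+2=10  i=0=0

10,0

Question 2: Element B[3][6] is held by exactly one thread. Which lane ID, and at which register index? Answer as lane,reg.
c=6->g=6  r=3->t=1,b0=1
L=6*4+1=25  i=1=1

25,1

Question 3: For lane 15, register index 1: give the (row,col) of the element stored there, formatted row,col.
7,3

lane 15: G=3 (15/4), T=3 (15%4)
i=1: r=3*2+1=7, c=G=3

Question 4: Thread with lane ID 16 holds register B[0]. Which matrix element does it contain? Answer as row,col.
0,4

lane 16->16/4=4, 16 mod 4=0
i=0  r:2·0+0->0  c:4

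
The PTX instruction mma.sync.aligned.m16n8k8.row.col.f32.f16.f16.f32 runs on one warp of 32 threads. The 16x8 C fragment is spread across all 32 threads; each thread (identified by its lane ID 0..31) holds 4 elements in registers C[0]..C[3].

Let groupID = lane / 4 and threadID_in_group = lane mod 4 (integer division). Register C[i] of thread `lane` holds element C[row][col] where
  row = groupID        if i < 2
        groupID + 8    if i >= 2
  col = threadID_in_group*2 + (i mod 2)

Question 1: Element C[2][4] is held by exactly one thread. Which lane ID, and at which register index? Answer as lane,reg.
10,0

r: 2->gid=2,r8=0  c: 4->tid=2,i&1=0
L=2*4+2=10  i=0*2+0=0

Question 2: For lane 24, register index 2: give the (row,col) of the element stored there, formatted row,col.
lane 24→24/4=6, 24 mod 4=0
i=2  r:6+8→14  c:2·0+0→0

14,0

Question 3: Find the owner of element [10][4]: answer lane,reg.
r=10->g=2,rb=1  c=4->t=2,b0=0
L=2*4+2=10  i=1*2+0=2

10,2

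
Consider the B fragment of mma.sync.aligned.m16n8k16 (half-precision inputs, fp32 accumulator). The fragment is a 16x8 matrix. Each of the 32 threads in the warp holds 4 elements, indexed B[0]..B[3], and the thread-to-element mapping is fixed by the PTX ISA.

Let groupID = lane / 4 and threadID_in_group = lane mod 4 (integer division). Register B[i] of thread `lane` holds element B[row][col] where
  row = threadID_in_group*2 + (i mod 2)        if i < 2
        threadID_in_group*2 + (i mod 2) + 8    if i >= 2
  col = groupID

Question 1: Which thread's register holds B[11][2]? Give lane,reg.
c=2→G=2  r=11→rhi=1,T=1,p=1
L=2*4+1=9  i=1*2+1=3

9,3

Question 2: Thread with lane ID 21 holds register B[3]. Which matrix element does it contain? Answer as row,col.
L=21->gid=21>>2=5, tid=21&3=1
[3]->row 1·2+1+8=11  col gid=5

11,5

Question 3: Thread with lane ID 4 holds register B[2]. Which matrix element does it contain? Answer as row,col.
4: G=1,T=0
[2] (0*2+0+8,1) = (8,1)

8,1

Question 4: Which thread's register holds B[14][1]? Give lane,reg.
c: 1->gid=1  r: 14->r8=1,tid=3,i&1=0
L=1*4+3=7  i=1*2+0=2

7,2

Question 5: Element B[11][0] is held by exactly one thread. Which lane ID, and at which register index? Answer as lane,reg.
c=0⇒gr=0  r=11⇒Rb=1,th=1,odd=1
L=0*4+1=1  i=1*2+1=3

1,3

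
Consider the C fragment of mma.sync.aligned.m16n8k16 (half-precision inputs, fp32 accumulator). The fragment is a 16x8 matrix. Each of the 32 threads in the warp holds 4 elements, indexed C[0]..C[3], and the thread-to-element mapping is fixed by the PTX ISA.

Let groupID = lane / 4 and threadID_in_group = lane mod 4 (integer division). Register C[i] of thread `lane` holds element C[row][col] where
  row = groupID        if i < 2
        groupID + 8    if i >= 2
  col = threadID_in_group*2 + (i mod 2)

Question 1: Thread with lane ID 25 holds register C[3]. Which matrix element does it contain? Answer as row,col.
lane 25: g=6 (25/4), t=1 (25%4)
i=3: r=6+8=14, c=1*2+1=3

14,3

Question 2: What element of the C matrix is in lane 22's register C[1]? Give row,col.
22: G=5,T=2
[1] (5+0,2*2+1) = (5,5)

5,5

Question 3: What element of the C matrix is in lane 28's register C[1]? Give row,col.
7,1

lane 28->28/4=7, 28 mod 4=0
i=1  r:7+0->7  c:2·0+1->1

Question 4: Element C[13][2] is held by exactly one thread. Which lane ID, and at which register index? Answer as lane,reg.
21,2

r:13=>grp=5,rB=1  c:2=>tig=1,lo=0
L=5*4+1=21  i=1*2+0=2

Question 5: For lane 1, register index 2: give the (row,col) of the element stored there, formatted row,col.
8,2

L=1->gid=1>>2=0, tid=1&3=1
[2]->row 0+8=8  col 1·2+0=2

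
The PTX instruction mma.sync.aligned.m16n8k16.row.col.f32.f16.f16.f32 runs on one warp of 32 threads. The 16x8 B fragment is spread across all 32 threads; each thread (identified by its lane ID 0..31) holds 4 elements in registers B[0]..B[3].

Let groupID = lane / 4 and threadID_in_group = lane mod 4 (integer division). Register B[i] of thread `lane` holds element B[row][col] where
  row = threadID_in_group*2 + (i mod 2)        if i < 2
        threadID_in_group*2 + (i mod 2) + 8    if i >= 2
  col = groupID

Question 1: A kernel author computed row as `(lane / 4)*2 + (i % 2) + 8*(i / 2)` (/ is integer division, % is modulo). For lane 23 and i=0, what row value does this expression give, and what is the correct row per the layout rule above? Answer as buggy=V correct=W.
buggy=10 correct=6

`(lane / 4)*2 + (i % 2) + 8*(i / 2)`[23,0]=>10
L=23=>grp=23>>2=5, tig=23&3=3
[0]=>row 3·2+0+0=6  col grp=5
row: 10 vs 6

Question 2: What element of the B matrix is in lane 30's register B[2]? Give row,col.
lane 30: gid=7 (30/4), tid=2 (30%4)
i=2: r=2*2+0+8=12, c=gid=7

12,7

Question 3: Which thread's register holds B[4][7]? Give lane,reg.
c=7->g=7  r=4->rb=0,t=2,b0=0
L=7*4+2=30  i=0*2+0=0

30,0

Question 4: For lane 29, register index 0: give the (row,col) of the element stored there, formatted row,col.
lane 29->29/4=7, 29 mod 4=1
i=0  r:2·1+0+0->2  c:7

2,7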